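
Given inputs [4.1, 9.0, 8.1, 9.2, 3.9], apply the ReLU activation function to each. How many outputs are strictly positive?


ReLU(x) = max(0, x) for each element:
ReLU(4.1) = 4.1
ReLU(9.0) = 9.0
ReLU(8.1) = 8.1
ReLU(9.2) = 9.2
ReLU(3.9) = 3.9
Active neurons (>0): 5

5


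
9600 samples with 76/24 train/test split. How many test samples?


Train samples = 9600 * 76% = 7296
Test samples = 9600 - 7296
= 2304

2304


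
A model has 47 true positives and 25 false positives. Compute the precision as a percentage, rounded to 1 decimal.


Precision = TP / (TP + FP) * 100
= 47 / (47 + 25)
= 47 / 72
= 0.6528
= 65.3%

65.3


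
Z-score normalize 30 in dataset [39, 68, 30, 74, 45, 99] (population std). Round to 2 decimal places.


Mean = (39 + 68 + 30 + 74 + 45 + 99) / 6 = 59.1667
Variance = sum((x_i - mean)^2) / n = 557.1389
Std = sqrt(557.1389) = 23.6038
Z = (x - mean) / std
= (30 - 59.1667) / 23.6038
= -29.1667 / 23.6038
= -1.24

-1.24


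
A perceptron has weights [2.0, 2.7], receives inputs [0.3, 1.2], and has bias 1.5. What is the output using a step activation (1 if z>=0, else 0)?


z = w . x + b
= 2.0*0.3 + 2.7*1.2 + 1.5
= 0.6 + 3.24 + 1.5
= 3.84 + 1.5
= 5.34
Since z = 5.34 >= 0, output = 1

1


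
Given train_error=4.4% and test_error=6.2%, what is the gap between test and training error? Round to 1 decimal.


Generalization gap = test_error - train_error
= 6.2 - 4.4
= 1.8%
A small gap suggests good generalization.

1.8


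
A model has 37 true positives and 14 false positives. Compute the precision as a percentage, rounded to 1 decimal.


Precision = TP / (TP + FP) * 100
= 37 / (37 + 14)
= 37 / 51
= 0.7255
= 72.5%

72.5


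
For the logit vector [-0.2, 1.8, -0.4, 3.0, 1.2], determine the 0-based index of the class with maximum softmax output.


Softmax is a monotonic transformation, so it preserves the argmax.
We need to find the index of the maximum logit.
Index 0: -0.2
Index 1: 1.8
Index 2: -0.4
Index 3: 3.0
Index 4: 1.2
Maximum logit = 3.0 at index 3

3


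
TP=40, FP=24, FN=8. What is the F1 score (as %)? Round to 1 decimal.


Precision = TP / (TP + FP) = 40 / 64 = 0.625
Recall = TP / (TP + FN) = 40 / 48 = 0.8333
F1 = 2 * P * R / (P + R)
= 2 * 0.625 * 0.8333 / (0.625 + 0.8333)
= 1.0417 / 1.4583
= 0.7143
As percentage: 71.4%

71.4


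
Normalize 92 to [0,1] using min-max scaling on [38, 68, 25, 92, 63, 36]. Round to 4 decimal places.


Min = 25, Max = 92
Range = 92 - 25 = 67
Scaled = (x - min) / (max - min)
= (92 - 25) / 67
= 67 / 67
= 1.0000

1.0000


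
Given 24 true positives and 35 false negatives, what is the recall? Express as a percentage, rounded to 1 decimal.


Recall = TP / (TP + FN) * 100
= 24 / (24 + 35)
= 24 / 59
= 0.4068
= 40.7%

40.7


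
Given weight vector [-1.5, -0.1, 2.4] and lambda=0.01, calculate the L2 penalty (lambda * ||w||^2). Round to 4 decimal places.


Squaring each weight:
(-1.5)^2 = 2.25
(-0.1)^2 = 0.01
2.4^2 = 5.76
Sum of squares = 8.02
Penalty = 0.01 * 8.02 = 0.0802

0.0802


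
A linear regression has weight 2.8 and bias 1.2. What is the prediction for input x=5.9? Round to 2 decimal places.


y = 2.8 * 5.9 + (1.2)
= 16.52 + (1.2)
= 17.72

17.72


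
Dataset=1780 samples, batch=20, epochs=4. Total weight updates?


Iterations per epoch = 1780 / 20 = 89
Total updates = iterations_per_epoch * epochs
= 89 * 4
= 356

356


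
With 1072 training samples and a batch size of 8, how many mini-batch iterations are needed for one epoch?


Iterations per epoch = dataset_size / batch_size
= 1072 / 8
= 134

134


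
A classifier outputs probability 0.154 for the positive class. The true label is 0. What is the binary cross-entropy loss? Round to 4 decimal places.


For y=0: Loss = -log(1-p)
= -log(1 - 0.154)
= -log(0.846)
= -(-0.1672)
= 0.1672

0.1672


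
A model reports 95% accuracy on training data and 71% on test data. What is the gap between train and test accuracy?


Gap = train_accuracy - test_accuracy
= 95 - 71
= 24%
This large gap strongly indicates overfitting.

24


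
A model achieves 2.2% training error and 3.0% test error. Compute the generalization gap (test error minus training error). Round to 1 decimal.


Generalization gap = test_error - train_error
= 3.0 - 2.2
= 0.8%
A small gap suggests good generalization.

0.8


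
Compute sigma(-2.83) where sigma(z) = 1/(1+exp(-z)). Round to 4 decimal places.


sigmoid(z) = 1 / (1 + exp(-z))
exp(-(-2.83)) = exp(2.83) = 16.9455
1 + 16.9455 = 17.9455
1 / 17.9455 = 0.0557

0.0557


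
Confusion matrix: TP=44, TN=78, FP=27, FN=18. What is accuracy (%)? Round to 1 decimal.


Accuracy = (TP + TN) / (TP + TN + FP + FN) * 100
= (44 + 78) / (44 + 78 + 27 + 18)
= 122 / 167
= 0.7305
= 73.1%

73.1


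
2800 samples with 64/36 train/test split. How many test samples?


Train samples = 2800 * 64% = 1792
Test samples = 2800 - 1792
= 1008

1008


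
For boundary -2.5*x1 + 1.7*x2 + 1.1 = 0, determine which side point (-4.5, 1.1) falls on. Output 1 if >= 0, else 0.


Compute -2.5 * -4.5 + 1.7 * 1.1 + 1.1
= 11.25 + 1.87 + 1.1
= 14.22
Since 14.22 >= 0, the point is on the positive side.

1


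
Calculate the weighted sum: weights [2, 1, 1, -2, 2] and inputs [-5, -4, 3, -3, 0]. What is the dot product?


Element-wise products:
2 * -5 = -10
1 * -4 = -4
1 * 3 = 3
-2 * -3 = 6
2 * 0 = 0
Sum = -10 + -4 + 3 + 6 + 0
= -5

-5


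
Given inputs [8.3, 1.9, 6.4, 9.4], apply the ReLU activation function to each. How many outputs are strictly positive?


ReLU(x) = max(0, x) for each element:
ReLU(8.3) = 8.3
ReLU(1.9) = 1.9
ReLU(6.4) = 6.4
ReLU(9.4) = 9.4
Active neurons (>0): 4

4


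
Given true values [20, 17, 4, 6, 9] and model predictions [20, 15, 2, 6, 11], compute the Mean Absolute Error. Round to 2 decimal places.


Absolute errors: [0, 2, 2, 0, 2]
Sum of absolute errors = 6
MAE = 6 / 5 = 1.20

1.20


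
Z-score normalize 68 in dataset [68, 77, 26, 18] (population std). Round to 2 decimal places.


Mean = (68 + 77 + 26 + 18) / 4 = 47.25
Variance = sum((x_i - mean)^2) / n = 655.6875
Std = sqrt(655.6875) = 25.6064
Z = (x - mean) / std
= (68 - 47.25) / 25.6064
= 20.75 / 25.6064
= 0.81

0.81


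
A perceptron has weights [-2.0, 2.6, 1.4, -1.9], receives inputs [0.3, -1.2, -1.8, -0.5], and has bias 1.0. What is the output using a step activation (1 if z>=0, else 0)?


z = w . x + b
= -2.0*0.3 + 2.6*-1.2 + 1.4*-1.8 + -1.9*-0.5 + 1.0
= -0.6 + -3.12 + -2.52 + 0.95 + 1.0
= -5.29 + 1.0
= -4.29
Since z = -4.29 < 0, output = 0

0


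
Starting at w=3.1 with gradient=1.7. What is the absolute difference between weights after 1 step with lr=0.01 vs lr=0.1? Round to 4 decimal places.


With lr=0.01: w_new = 3.1 - 0.01 * 1.7 = 3.083
With lr=0.1: w_new = 3.1 - 0.1 * 1.7 = 2.93
Absolute difference = |3.083 - 2.93|
= 0.1530

0.1530


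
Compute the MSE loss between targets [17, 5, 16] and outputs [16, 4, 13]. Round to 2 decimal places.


Differences: [1, 1, 3]
Squared errors: [1, 1, 9]
Sum of squared errors = 11
MSE = 11 / 3 = 3.67

3.67


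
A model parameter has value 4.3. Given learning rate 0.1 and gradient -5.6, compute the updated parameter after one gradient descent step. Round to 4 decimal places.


w_new = w_old - lr * gradient
= 4.3 - 0.1 * -5.6
= 4.3 - (-0.56)
= 4.8600

4.8600


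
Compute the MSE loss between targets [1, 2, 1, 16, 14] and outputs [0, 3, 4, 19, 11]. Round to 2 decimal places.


Differences: [1, -1, -3, -3, 3]
Squared errors: [1, 1, 9, 9, 9]
Sum of squared errors = 29
MSE = 29 / 5 = 5.80

5.80


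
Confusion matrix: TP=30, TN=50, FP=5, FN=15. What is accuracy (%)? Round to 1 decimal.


Accuracy = (TP + TN) / (TP + TN + FP + FN) * 100
= (30 + 50) / (30 + 50 + 5 + 15)
= 80 / 100
= 0.8
= 80.0%

80.0


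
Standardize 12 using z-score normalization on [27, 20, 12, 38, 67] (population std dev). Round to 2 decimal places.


Mean = (27 + 20 + 12 + 38 + 67) / 5 = 32.8
Variance = sum((x_i - mean)^2) / n = 365.36
Std = sqrt(365.36) = 19.1144
Z = (x - mean) / std
= (12 - 32.8) / 19.1144
= -20.8 / 19.1144
= -1.09

-1.09


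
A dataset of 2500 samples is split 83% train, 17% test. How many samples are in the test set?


Train samples = 2500 * 83% = 2075
Test samples = 2500 - 2075
= 425

425


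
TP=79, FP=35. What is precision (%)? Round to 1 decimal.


Precision = TP / (TP + FP) * 100
= 79 / (79 + 35)
= 79 / 114
= 0.693
= 69.3%

69.3


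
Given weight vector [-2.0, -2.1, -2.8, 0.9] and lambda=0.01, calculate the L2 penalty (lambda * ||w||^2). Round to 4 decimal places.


Squaring each weight:
(-2.0)^2 = 4.0
(-2.1)^2 = 4.41
(-2.8)^2 = 7.84
0.9^2 = 0.81
Sum of squares = 17.06
Penalty = 0.01 * 17.06 = 0.1706

0.1706


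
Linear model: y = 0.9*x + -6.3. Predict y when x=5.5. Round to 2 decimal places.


y = 0.9 * 5.5 + (-6.3)
= 4.95 + (-6.3)
= -1.35

-1.35


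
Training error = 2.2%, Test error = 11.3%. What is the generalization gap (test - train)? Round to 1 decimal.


Generalization gap = test_error - train_error
= 11.3 - 2.2
= 9.1%
A moderate gap.

9.1


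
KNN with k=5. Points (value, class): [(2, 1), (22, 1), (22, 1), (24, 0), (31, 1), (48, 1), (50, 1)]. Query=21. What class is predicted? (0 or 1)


Distances from query 21:
Point 22 (class 1): distance = 1
Point 22 (class 1): distance = 1
Point 24 (class 0): distance = 3
Point 31 (class 1): distance = 10
Point 2 (class 1): distance = 19
K=5 nearest neighbors: classes = [1, 1, 0, 1, 1]
Votes for class 1: 4 / 5
Majority vote => class 1

1


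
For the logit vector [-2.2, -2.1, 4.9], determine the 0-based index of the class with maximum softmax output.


Softmax is a monotonic transformation, so it preserves the argmax.
We need to find the index of the maximum logit.
Index 0: -2.2
Index 1: -2.1
Index 2: 4.9
Maximum logit = 4.9 at index 2

2


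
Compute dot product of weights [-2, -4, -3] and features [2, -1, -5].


Element-wise products:
-2 * 2 = -4
-4 * -1 = 4
-3 * -5 = 15
Sum = -4 + 4 + 15
= 15

15


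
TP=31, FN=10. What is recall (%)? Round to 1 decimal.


Recall = TP / (TP + FN) * 100
= 31 / (31 + 10)
= 31 / 41
= 0.7561
= 75.6%

75.6


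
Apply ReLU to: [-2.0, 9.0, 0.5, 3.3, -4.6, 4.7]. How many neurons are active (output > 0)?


ReLU(x) = max(0, x) for each element:
ReLU(-2.0) = 0
ReLU(9.0) = 9.0
ReLU(0.5) = 0.5
ReLU(3.3) = 3.3
ReLU(-4.6) = 0
ReLU(4.7) = 4.7
Active neurons (>0): 4

4


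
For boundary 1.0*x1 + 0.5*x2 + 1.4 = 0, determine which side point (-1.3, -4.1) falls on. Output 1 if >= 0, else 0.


Compute 1.0 * -1.3 + 0.5 * -4.1 + 1.4
= -1.3 + -2.05 + 1.4
= -1.95
Since -1.95 < 0, the point is on the negative side.

0


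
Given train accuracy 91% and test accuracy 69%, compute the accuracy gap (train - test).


Gap = train_accuracy - test_accuracy
= 91 - 69
= 22%
This large gap strongly indicates overfitting.

22


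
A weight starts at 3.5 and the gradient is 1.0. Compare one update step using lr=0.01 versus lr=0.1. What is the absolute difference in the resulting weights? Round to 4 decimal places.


With lr=0.01: w_new = 3.5 - 0.01 * 1.0 = 3.49
With lr=0.1: w_new = 3.5 - 0.1 * 1.0 = 3.4
Absolute difference = |3.49 - 3.4|
= 0.0900

0.0900


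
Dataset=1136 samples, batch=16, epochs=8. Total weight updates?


Iterations per epoch = 1136 / 16 = 71
Total updates = iterations_per_epoch * epochs
= 71 * 8
= 568

568


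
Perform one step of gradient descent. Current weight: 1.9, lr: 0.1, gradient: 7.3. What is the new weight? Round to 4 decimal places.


w_new = w_old - lr * gradient
= 1.9 - 0.1 * 7.3
= 1.9 - (0.73)
= 1.1700

1.1700


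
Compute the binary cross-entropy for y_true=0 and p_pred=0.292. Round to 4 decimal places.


For y=0: Loss = -log(1-p)
= -log(1 - 0.292)
= -log(0.708)
= -(-0.3453)
= 0.3453

0.3453


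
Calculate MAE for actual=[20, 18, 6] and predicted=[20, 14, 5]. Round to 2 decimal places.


Absolute errors: [0, 4, 1]
Sum of absolute errors = 5
MAE = 5 / 3 = 1.67

1.67


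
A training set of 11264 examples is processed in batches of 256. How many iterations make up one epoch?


Iterations per epoch = dataset_size / batch_size
= 11264 / 256
= 44

44


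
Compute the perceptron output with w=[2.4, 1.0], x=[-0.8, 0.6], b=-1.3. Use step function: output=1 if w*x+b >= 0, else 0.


z = w . x + b
= 2.4*-0.8 + 1.0*0.6 + -1.3
= -1.92 + 0.6 + -1.3
= -1.32 + -1.3
= -2.62
Since z = -2.62 < 0, output = 0

0


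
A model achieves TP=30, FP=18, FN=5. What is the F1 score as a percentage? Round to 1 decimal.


Precision = TP / (TP + FP) = 30 / 48 = 0.625
Recall = TP / (TP + FN) = 30 / 35 = 0.8571
F1 = 2 * P * R / (P + R)
= 2 * 0.625 * 0.8571 / (0.625 + 0.8571)
= 1.0714 / 1.4821
= 0.7229
As percentage: 72.3%

72.3


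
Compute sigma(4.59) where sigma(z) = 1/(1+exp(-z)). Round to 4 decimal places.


sigmoid(z) = 1 / (1 + exp(-z))
exp(-(4.59)) = exp(-4.59) = 0.0102
1 + 0.0102 = 1.0102
1 / 1.0102 = 0.9899

0.9899


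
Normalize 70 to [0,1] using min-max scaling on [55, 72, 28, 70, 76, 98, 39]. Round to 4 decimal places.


Min = 28, Max = 98
Range = 98 - 28 = 70
Scaled = (x - min) / (max - min)
= (70 - 28) / 70
= 42 / 70
= 0.6000

0.6000


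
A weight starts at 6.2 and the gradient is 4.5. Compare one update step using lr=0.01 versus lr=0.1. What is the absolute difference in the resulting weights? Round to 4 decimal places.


With lr=0.01: w_new = 6.2 - 0.01 * 4.5 = 6.155
With lr=0.1: w_new = 6.2 - 0.1 * 4.5 = 5.75
Absolute difference = |6.155 - 5.75|
= 0.4050

0.4050


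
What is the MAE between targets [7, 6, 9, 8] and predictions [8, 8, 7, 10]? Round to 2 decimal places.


Absolute errors: [1, 2, 2, 2]
Sum of absolute errors = 7
MAE = 7 / 4 = 1.75

1.75


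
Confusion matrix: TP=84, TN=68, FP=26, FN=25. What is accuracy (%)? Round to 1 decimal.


Accuracy = (TP + TN) / (TP + TN + FP + FN) * 100
= (84 + 68) / (84 + 68 + 26 + 25)
= 152 / 203
= 0.7488
= 74.9%

74.9


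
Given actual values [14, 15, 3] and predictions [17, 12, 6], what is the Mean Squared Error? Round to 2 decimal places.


Differences: [-3, 3, -3]
Squared errors: [9, 9, 9]
Sum of squared errors = 27
MSE = 27 / 3 = 9.00

9.00


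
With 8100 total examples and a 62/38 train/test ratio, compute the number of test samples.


Train samples = 8100 * 62% = 5022
Test samples = 8100 - 5022
= 3078

3078


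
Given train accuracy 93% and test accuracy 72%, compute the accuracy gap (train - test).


Gap = train_accuracy - test_accuracy
= 93 - 72
= 21%
This large gap strongly indicates overfitting.

21


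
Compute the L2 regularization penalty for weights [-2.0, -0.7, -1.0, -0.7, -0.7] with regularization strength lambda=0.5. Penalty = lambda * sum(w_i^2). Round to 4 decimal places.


Squaring each weight:
(-2.0)^2 = 4.0
(-0.7)^2 = 0.49
(-1.0)^2 = 1.0
(-0.7)^2 = 0.49
(-0.7)^2 = 0.49
Sum of squares = 6.47
Penalty = 0.5 * 6.47 = 3.2350

3.2350


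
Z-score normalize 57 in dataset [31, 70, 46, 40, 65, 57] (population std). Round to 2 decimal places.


Mean = (31 + 70 + 46 + 40 + 65 + 57) / 6 = 51.5
Variance = sum((x_i - mean)^2) / n = 189.5833
Std = sqrt(189.5833) = 13.7689
Z = (x - mean) / std
= (57 - 51.5) / 13.7689
= 5.5 / 13.7689
= 0.40

0.40


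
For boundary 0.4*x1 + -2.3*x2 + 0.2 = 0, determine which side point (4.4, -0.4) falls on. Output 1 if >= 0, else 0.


Compute 0.4 * 4.4 + -2.3 * -0.4 + 0.2
= 1.76 + 0.92 + 0.2
= 2.88
Since 2.88 >= 0, the point is on the positive side.

1


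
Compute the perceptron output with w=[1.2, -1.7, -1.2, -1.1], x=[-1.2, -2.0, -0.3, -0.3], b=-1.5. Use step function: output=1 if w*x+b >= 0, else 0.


z = w . x + b
= 1.2*-1.2 + -1.7*-2.0 + -1.2*-0.3 + -1.1*-0.3 + -1.5
= -1.44 + 3.4 + 0.36 + 0.33 + -1.5
= 2.65 + -1.5
= 1.15
Since z = 1.15 >= 0, output = 1

1


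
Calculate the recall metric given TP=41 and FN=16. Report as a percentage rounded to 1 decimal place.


Recall = TP / (TP + FN) * 100
= 41 / (41 + 16)
= 41 / 57
= 0.7193
= 71.9%

71.9


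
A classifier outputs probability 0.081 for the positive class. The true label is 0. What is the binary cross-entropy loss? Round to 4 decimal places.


For y=0: Loss = -log(1-p)
= -log(1 - 0.081)
= -log(0.919)
= -(-0.0845)
= 0.0845

0.0845


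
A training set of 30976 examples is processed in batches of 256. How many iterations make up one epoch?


Iterations per epoch = dataset_size / batch_size
= 30976 / 256
= 121

121


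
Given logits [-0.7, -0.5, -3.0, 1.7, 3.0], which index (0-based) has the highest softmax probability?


Softmax is a monotonic transformation, so it preserves the argmax.
We need to find the index of the maximum logit.
Index 0: -0.7
Index 1: -0.5
Index 2: -3.0
Index 3: 1.7
Index 4: 3.0
Maximum logit = 3.0 at index 4

4


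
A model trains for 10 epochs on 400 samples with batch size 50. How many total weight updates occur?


Iterations per epoch = 400 / 50 = 8
Total updates = iterations_per_epoch * epochs
= 8 * 10
= 80

80


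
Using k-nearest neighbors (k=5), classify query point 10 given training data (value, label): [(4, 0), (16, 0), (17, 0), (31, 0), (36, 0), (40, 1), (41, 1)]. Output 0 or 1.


Distances from query 10:
Point 4 (class 0): distance = 6
Point 16 (class 0): distance = 6
Point 17 (class 0): distance = 7
Point 31 (class 0): distance = 21
Point 36 (class 0): distance = 26
K=5 nearest neighbors: classes = [0, 0, 0, 0, 0]
Votes for class 1: 0 / 5
Majority vote => class 0

0


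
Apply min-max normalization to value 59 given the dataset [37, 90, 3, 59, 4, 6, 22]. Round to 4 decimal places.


Min = 3, Max = 90
Range = 90 - 3 = 87
Scaled = (x - min) / (max - min)
= (59 - 3) / 87
= 56 / 87
= 0.6437

0.6437


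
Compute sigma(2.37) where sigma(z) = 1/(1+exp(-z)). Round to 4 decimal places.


sigmoid(z) = 1 / (1 + exp(-z))
exp(-(2.37)) = exp(-2.37) = 0.0935
1 + 0.0935 = 1.0935
1 / 1.0935 = 0.9145

0.9145


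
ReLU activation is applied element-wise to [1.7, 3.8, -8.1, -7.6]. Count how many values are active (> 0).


ReLU(x) = max(0, x) for each element:
ReLU(1.7) = 1.7
ReLU(3.8) = 3.8
ReLU(-8.1) = 0
ReLU(-7.6) = 0
Active neurons (>0): 2

2


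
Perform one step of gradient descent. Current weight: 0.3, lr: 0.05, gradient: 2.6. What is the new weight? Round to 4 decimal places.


w_new = w_old - lr * gradient
= 0.3 - 0.05 * 2.6
= 0.3 - (0.13)
= 0.1700

0.1700


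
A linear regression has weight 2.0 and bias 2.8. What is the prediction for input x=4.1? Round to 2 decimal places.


y = 2.0 * 4.1 + (2.8)
= 8.2 + (2.8)
= 11.00

11.00


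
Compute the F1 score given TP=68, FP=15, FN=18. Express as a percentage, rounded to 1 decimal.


Precision = TP / (TP + FP) = 68 / 83 = 0.8193
Recall = TP / (TP + FN) = 68 / 86 = 0.7907
F1 = 2 * P * R / (P + R)
= 2 * 0.8193 * 0.7907 / (0.8193 + 0.7907)
= 1.2956 / 1.61
= 0.8047
As percentage: 80.5%

80.5


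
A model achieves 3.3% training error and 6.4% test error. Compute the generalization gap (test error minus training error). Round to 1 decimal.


Generalization gap = test_error - train_error
= 6.4 - 3.3
= 3.1%
A moderate gap.

3.1


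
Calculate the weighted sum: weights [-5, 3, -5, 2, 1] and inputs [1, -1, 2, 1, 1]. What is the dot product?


Element-wise products:
-5 * 1 = -5
3 * -1 = -3
-5 * 2 = -10
2 * 1 = 2
1 * 1 = 1
Sum = -5 + -3 + -10 + 2 + 1
= -15

-15


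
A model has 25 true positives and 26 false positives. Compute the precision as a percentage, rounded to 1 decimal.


Precision = TP / (TP + FP) * 100
= 25 / (25 + 26)
= 25 / 51
= 0.4902
= 49.0%

49.0


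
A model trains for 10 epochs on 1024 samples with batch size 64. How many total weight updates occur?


Iterations per epoch = 1024 / 64 = 16
Total updates = iterations_per_epoch * epochs
= 16 * 10
= 160

160


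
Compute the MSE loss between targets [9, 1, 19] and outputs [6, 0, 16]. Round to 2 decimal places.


Differences: [3, 1, 3]
Squared errors: [9, 1, 9]
Sum of squared errors = 19
MSE = 19 / 3 = 6.33

6.33


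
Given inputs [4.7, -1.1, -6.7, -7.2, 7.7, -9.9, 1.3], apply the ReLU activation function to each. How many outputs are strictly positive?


ReLU(x) = max(0, x) for each element:
ReLU(4.7) = 4.7
ReLU(-1.1) = 0
ReLU(-6.7) = 0
ReLU(-7.2) = 0
ReLU(7.7) = 7.7
ReLU(-9.9) = 0
ReLU(1.3) = 1.3
Active neurons (>0): 3

3


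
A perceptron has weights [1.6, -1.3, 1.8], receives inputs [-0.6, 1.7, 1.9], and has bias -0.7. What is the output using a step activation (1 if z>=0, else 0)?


z = w . x + b
= 1.6*-0.6 + -1.3*1.7 + 1.8*1.9 + -0.7
= -0.96 + -2.21 + 3.42 + -0.7
= 0.25 + -0.7
= -0.45
Since z = -0.45 < 0, output = 0

0


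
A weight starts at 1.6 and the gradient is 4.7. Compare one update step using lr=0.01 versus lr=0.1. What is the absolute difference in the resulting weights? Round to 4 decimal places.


With lr=0.01: w_new = 1.6 - 0.01 * 4.7 = 1.553
With lr=0.1: w_new = 1.6 - 0.1 * 4.7 = 1.13
Absolute difference = |1.553 - 1.13|
= 0.4230

0.4230


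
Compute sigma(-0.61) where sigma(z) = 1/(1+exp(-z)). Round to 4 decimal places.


sigmoid(z) = 1 / (1 + exp(-z))
exp(-(-0.61)) = exp(0.61) = 1.8404
1 + 1.8404 = 2.8404
1 / 2.8404 = 0.3521

0.3521


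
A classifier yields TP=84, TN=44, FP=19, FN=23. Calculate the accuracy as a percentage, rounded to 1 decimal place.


Accuracy = (TP + TN) / (TP + TN + FP + FN) * 100
= (84 + 44) / (84 + 44 + 19 + 23)
= 128 / 170
= 0.7529
= 75.3%

75.3


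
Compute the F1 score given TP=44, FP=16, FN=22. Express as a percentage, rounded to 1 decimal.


Precision = TP / (TP + FP) = 44 / 60 = 0.7333
Recall = TP / (TP + FN) = 44 / 66 = 0.6667
F1 = 2 * P * R / (P + R)
= 2 * 0.7333 * 0.6667 / (0.7333 + 0.6667)
= 0.9778 / 1.4
= 0.6984
As percentage: 69.8%

69.8


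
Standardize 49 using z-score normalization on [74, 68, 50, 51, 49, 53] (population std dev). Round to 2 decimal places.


Mean = (74 + 68 + 50 + 51 + 49 + 53) / 6 = 57.5
Variance = sum((x_i - mean)^2) / n = 95.5833
Std = sqrt(95.5833) = 9.7767
Z = (x - mean) / std
= (49 - 57.5) / 9.7767
= -8.5 / 9.7767
= -0.87

-0.87


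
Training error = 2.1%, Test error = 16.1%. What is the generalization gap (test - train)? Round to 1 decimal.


Generalization gap = test_error - train_error
= 16.1 - 2.1
= 14.0%
A large gap suggests overfitting.

14.0


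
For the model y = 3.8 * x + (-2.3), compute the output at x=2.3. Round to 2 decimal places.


y = 3.8 * 2.3 + (-2.3)
= 8.74 + (-2.3)
= 6.44

6.44


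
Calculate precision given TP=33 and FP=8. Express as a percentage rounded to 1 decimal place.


Precision = TP / (TP + FP) * 100
= 33 / (33 + 8)
= 33 / 41
= 0.8049
= 80.5%

80.5


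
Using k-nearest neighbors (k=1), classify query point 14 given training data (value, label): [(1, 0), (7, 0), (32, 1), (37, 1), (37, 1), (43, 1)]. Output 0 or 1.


Distances from query 14:
Point 7 (class 0): distance = 7
K=1 nearest neighbors: classes = [0]
Votes for class 1: 0 / 1
Majority vote => class 0

0


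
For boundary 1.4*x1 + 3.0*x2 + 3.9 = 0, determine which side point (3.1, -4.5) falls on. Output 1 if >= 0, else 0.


Compute 1.4 * 3.1 + 3.0 * -4.5 + 3.9
= 4.34 + -13.5 + 3.9
= -5.26
Since -5.26 < 0, the point is on the negative side.

0


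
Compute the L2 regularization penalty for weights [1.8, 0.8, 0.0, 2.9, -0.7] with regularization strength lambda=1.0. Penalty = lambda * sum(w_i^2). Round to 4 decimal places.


Squaring each weight:
1.8^2 = 3.24
0.8^2 = 0.64
0.0^2 = 0.0
2.9^2 = 8.41
(-0.7)^2 = 0.49
Sum of squares = 12.78
Penalty = 1.0 * 12.78 = 12.7800

12.7800


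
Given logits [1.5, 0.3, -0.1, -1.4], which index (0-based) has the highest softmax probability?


Softmax is a monotonic transformation, so it preserves the argmax.
We need to find the index of the maximum logit.
Index 0: 1.5
Index 1: 0.3
Index 2: -0.1
Index 3: -1.4
Maximum logit = 1.5 at index 0

0


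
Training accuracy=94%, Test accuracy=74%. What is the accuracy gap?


Gap = train_accuracy - test_accuracy
= 94 - 74
= 20%
This gap suggests the model is overfitting.

20


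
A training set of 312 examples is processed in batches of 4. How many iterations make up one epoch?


Iterations per epoch = dataset_size / batch_size
= 312 / 4
= 78

78


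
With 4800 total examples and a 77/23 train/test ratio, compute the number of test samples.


Train samples = 4800 * 77% = 3696
Test samples = 4800 - 3696
= 1104

1104


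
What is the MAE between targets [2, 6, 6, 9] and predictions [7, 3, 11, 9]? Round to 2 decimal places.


Absolute errors: [5, 3, 5, 0]
Sum of absolute errors = 13
MAE = 13 / 4 = 3.25

3.25


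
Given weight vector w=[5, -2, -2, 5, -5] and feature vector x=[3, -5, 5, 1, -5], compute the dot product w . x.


Element-wise products:
5 * 3 = 15
-2 * -5 = 10
-2 * 5 = -10
5 * 1 = 5
-5 * -5 = 25
Sum = 15 + 10 + -10 + 5 + 25
= 45

45


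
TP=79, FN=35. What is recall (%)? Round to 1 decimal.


Recall = TP / (TP + FN) * 100
= 79 / (79 + 35)
= 79 / 114
= 0.693
= 69.3%

69.3


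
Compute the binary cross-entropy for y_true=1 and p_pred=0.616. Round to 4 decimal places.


For y=1: Loss = -log(p)
= -log(0.616)
= -(-0.4845)
= 0.4845

0.4845


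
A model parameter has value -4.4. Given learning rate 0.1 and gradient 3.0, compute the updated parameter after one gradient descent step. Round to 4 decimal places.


w_new = w_old - lr * gradient
= -4.4 - 0.1 * 3.0
= -4.4 - (0.3)
= -4.7000

-4.7000


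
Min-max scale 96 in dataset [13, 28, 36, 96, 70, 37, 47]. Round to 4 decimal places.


Min = 13, Max = 96
Range = 96 - 13 = 83
Scaled = (x - min) / (max - min)
= (96 - 13) / 83
= 83 / 83
= 1.0000

1.0000


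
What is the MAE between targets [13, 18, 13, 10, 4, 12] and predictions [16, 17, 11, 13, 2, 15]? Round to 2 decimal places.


Absolute errors: [3, 1, 2, 3, 2, 3]
Sum of absolute errors = 14
MAE = 14 / 6 = 2.33

2.33


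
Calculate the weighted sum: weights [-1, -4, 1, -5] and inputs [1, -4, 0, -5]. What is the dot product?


Element-wise products:
-1 * 1 = -1
-4 * -4 = 16
1 * 0 = 0
-5 * -5 = 25
Sum = -1 + 16 + 0 + 25
= 40

40


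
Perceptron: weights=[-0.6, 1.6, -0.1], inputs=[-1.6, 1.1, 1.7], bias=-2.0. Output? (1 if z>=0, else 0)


z = w . x + b
= -0.6*-1.6 + 1.6*1.1 + -0.1*1.7 + -2.0
= 0.96 + 1.76 + -0.17 + -2.0
= 2.55 + -2.0
= 0.55
Since z = 0.55 >= 0, output = 1

1


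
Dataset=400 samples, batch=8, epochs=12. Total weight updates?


Iterations per epoch = 400 / 8 = 50
Total updates = iterations_per_epoch * epochs
= 50 * 12
= 600

600


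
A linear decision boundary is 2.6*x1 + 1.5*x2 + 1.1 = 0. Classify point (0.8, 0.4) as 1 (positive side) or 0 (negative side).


Compute 2.6 * 0.8 + 1.5 * 0.4 + 1.1
= 2.08 + 0.6 + 1.1
= 3.78
Since 3.78 >= 0, the point is on the positive side.

1


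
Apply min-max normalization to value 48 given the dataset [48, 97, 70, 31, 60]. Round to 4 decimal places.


Min = 31, Max = 97
Range = 97 - 31 = 66
Scaled = (x - min) / (max - min)
= (48 - 31) / 66
= 17 / 66
= 0.2576

0.2576


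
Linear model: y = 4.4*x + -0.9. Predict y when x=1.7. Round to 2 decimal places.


y = 4.4 * 1.7 + (-0.9)
= 7.48 + (-0.9)
= 6.58

6.58


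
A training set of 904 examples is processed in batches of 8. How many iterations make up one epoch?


Iterations per epoch = dataset_size / batch_size
= 904 / 8
= 113

113


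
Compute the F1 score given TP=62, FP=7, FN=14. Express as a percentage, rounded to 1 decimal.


Precision = TP / (TP + FP) = 62 / 69 = 0.8986
Recall = TP / (TP + FN) = 62 / 76 = 0.8158
F1 = 2 * P * R / (P + R)
= 2 * 0.8986 * 0.8158 / (0.8986 + 0.8158)
= 1.4661 / 1.7143
= 0.8552
As percentage: 85.5%

85.5


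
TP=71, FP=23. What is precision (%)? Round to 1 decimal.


Precision = TP / (TP + FP) * 100
= 71 / (71 + 23)
= 71 / 94
= 0.7553
= 75.5%

75.5


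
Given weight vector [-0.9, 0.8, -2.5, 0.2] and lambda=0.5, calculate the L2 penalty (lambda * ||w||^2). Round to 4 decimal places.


Squaring each weight:
(-0.9)^2 = 0.81
0.8^2 = 0.64
(-2.5)^2 = 6.25
0.2^2 = 0.04
Sum of squares = 7.74
Penalty = 0.5 * 7.74 = 3.8700

3.8700


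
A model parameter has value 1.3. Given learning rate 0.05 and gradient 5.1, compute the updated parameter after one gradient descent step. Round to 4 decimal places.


w_new = w_old - lr * gradient
= 1.3 - 0.05 * 5.1
= 1.3 - (0.255)
= 1.0450

1.0450


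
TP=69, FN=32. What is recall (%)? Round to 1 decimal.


Recall = TP / (TP + FN) * 100
= 69 / (69 + 32)
= 69 / 101
= 0.6832
= 68.3%

68.3


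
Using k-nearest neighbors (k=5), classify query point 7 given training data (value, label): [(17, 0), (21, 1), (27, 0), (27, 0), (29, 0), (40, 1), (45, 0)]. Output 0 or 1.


Distances from query 7:
Point 17 (class 0): distance = 10
Point 21 (class 1): distance = 14
Point 27 (class 0): distance = 20
Point 27 (class 0): distance = 20
Point 29 (class 0): distance = 22
K=5 nearest neighbors: classes = [0, 1, 0, 0, 0]
Votes for class 1: 1 / 5
Majority vote => class 0

0


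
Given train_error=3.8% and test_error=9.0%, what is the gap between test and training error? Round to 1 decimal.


Generalization gap = test_error - train_error
= 9.0 - 3.8
= 5.2%
A moderate gap.

5.2


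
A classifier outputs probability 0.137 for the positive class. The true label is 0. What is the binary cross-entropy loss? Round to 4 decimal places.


For y=0: Loss = -log(1-p)
= -log(1 - 0.137)
= -log(0.863)
= -(-0.1473)
= 0.1473

0.1473


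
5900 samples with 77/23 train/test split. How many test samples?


Train samples = 5900 * 77% = 4543
Test samples = 5900 - 4543
= 1357

1357


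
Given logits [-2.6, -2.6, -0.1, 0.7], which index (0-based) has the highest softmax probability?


Softmax is a monotonic transformation, so it preserves the argmax.
We need to find the index of the maximum logit.
Index 0: -2.6
Index 1: -2.6
Index 2: -0.1
Index 3: 0.7
Maximum logit = 0.7 at index 3

3


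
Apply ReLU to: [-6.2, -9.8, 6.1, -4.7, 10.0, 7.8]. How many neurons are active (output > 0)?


ReLU(x) = max(0, x) for each element:
ReLU(-6.2) = 0
ReLU(-9.8) = 0
ReLU(6.1) = 6.1
ReLU(-4.7) = 0
ReLU(10.0) = 10.0
ReLU(7.8) = 7.8
Active neurons (>0): 3

3


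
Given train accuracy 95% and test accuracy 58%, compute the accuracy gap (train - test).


Gap = train_accuracy - test_accuracy
= 95 - 58
= 37%
This large gap strongly indicates overfitting.

37


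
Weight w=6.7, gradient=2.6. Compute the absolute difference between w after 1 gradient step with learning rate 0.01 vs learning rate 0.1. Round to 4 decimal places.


With lr=0.01: w_new = 6.7 - 0.01 * 2.6 = 6.674
With lr=0.1: w_new = 6.7 - 0.1 * 2.6 = 6.44
Absolute difference = |6.674 - 6.44|
= 0.2340

0.2340


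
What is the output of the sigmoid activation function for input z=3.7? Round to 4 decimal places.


sigmoid(z) = 1 / (1 + exp(-z))
exp(-(3.7)) = exp(-3.7) = 0.0247
1 + 0.0247 = 1.0247
1 / 1.0247 = 0.9759

0.9759


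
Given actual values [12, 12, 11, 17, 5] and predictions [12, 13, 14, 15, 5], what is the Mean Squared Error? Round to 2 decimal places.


Differences: [0, -1, -3, 2, 0]
Squared errors: [0, 1, 9, 4, 0]
Sum of squared errors = 14
MSE = 14 / 5 = 2.80

2.80


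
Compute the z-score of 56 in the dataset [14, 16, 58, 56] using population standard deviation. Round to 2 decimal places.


Mean = (14 + 16 + 58 + 56) / 4 = 36.0
Variance = sum((x_i - mean)^2) / n = 442.0
Std = sqrt(442.0) = 21.0238
Z = (x - mean) / std
= (56 - 36.0) / 21.0238
= 20.0 / 21.0238
= 0.95

0.95


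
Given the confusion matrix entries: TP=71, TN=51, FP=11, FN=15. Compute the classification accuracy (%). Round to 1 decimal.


Accuracy = (TP + TN) / (TP + TN + FP + FN) * 100
= (71 + 51) / (71 + 51 + 11 + 15)
= 122 / 148
= 0.8243
= 82.4%

82.4


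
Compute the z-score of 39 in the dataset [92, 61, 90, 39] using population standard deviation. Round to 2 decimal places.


Mean = (92 + 61 + 90 + 39) / 4 = 70.5
Variance = sum((x_i - mean)^2) / n = 481.25
Std = sqrt(481.25) = 21.9374
Z = (x - mean) / std
= (39 - 70.5) / 21.9374
= -31.5 / 21.9374
= -1.44

-1.44


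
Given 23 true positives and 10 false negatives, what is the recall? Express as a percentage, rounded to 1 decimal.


Recall = TP / (TP + FN) * 100
= 23 / (23 + 10)
= 23 / 33
= 0.697
= 69.7%

69.7


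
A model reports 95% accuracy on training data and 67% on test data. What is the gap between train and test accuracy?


Gap = train_accuracy - test_accuracy
= 95 - 67
= 28%
This large gap strongly indicates overfitting.

28


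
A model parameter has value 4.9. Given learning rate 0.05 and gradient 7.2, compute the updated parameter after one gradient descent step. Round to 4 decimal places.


w_new = w_old - lr * gradient
= 4.9 - 0.05 * 7.2
= 4.9 - (0.36)
= 4.5400

4.5400


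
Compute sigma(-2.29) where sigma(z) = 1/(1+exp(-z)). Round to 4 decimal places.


sigmoid(z) = 1 / (1 + exp(-z))
exp(-(-2.29)) = exp(2.29) = 9.8749
1 + 9.8749 = 10.8749
1 / 10.8749 = 0.0920

0.0920


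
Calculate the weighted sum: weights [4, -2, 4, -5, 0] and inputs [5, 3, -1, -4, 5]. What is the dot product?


Element-wise products:
4 * 5 = 20
-2 * 3 = -6
4 * -1 = -4
-5 * -4 = 20
0 * 5 = 0
Sum = 20 + -6 + -4 + 20 + 0
= 30

30


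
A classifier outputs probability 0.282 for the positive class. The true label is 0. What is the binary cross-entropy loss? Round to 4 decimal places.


For y=0: Loss = -log(1-p)
= -log(1 - 0.282)
= -log(0.718)
= -(-0.3313)
= 0.3313

0.3313


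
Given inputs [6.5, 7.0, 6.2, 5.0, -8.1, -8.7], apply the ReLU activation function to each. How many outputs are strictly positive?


ReLU(x) = max(0, x) for each element:
ReLU(6.5) = 6.5
ReLU(7.0) = 7.0
ReLU(6.2) = 6.2
ReLU(5.0) = 5.0
ReLU(-8.1) = 0
ReLU(-8.7) = 0
Active neurons (>0): 4

4


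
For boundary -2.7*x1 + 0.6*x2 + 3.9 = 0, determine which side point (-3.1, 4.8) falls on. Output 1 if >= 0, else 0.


Compute -2.7 * -3.1 + 0.6 * 4.8 + 3.9
= 8.37 + 2.88 + 3.9
= 15.15
Since 15.15 >= 0, the point is on the positive side.

1


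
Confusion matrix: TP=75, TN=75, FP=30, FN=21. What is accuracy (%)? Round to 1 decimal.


Accuracy = (TP + TN) / (TP + TN + FP + FN) * 100
= (75 + 75) / (75 + 75 + 30 + 21)
= 150 / 201
= 0.7463
= 74.6%

74.6


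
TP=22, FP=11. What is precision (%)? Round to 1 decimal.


Precision = TP / (TP + FP) * 100
= 22 / (22 + 11)
= 22 / 33
= 0.6667
= 66.7%

66.7


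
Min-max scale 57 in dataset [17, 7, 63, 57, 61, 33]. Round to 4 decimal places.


Min = 7, Max = 63
Range = 63 - 7 = 56
Scaled = (x - min) / (max - min)
= (57 - 7) / 56
= 50 / 56
= 0.8929

0.8929


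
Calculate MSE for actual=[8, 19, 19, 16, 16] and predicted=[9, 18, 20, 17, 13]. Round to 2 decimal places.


Differences: [-1, 1, -1, -1, 3]
Squared errors: [1, 1, 1, 1, 9]
Sum of squared errors = 13
MSE = 13 / 5 = 2.60

2.60


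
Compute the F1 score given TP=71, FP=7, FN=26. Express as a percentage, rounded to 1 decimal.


Precision = TP / (TP + FP) = 71 / 78 = 0.9103
Recall = TP / (TP + FN) = 71 / 97 = 0.732
F1 = 2 * P * R / (P + R)
= 2 * 0.9103 * 0.732 / (0.9103 + 0.732)
= 1.3325 / 1.6422
= 0.8114
As percentage: 81.1%

81.1


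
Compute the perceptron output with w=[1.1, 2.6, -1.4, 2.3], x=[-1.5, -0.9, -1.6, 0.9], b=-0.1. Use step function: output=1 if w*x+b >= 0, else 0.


z = w . x + b
= 1.1*-1.5 + 2.6*-0.9 + -1.4*-1.6 + 2.3*0.9 + -0.1
= -1.65 + -2.34 + 2.24 + 2.07 + -0.1
= 0.32 + -0.1
= 0.22
Since z = 0.22 >= 0, output = 1

1


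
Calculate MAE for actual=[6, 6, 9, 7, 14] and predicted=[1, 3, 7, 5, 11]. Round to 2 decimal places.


Absolute errors: [5, 3, 2, 2, 3]
Sum of absolute errors = 15
MAE = 15 / 5 = 3.00

3.00


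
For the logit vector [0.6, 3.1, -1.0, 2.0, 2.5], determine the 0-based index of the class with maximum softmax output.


Softmax is a monotonic transformation, so it preserves the argmax.
We need to find the index of the maximum logit.
Index 0: 0.6
Index 1: 3.1
Index 2: -1.0
Index 3: 2.0
Index 4: 2.5
Maximum logit = 3.1 at index 1

1


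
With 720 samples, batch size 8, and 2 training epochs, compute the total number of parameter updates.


Iterations per epoch = 720 / 8 = 90
Total updates = iterations_per_epoch * epochs
= 90 * 2
= 180

180


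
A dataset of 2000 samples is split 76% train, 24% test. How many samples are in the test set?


Train samples = 2000 * 76% = 1520
Test samples = 2000 - 1520
= 480

480


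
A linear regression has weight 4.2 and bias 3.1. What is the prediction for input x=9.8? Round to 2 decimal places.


y = 4.2 * 9.8 + (3.1)
= 41.16 + (3.1)
= 44.26

44.26


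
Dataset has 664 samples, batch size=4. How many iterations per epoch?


Iterations per epoch = dataset_size / batch_size
= 664 / 4
= 166

166


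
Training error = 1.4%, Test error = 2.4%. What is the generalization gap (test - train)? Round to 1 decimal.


Generalization gap = test_error - train_error
= 2.4 - 1.4
= 1.0%
A small gap suggests good generalization.

1.0


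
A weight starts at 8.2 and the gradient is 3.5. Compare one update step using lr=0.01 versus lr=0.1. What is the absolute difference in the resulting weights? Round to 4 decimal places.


With lr=0.01: w_new = 8.2 - 0.01 * 3.5 = 8.165
With lr=0.1: w_new = 8.2 - 0.1 * 3.5 = 7.85
Absolute difference = |8.165 - 7.85|
= 0.3150

0.3150


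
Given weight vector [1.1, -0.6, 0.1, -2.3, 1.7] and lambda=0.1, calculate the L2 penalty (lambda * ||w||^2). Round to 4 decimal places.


Squaring each weight:
1.1^2 = 1.21
(-0.6)^2 = 0.36
0.1^2 = 0.01
(-2.3)^2 = 5.29
1.7^2 = 2.89
Sum of squares = 9.76
Penalty = 0.1 * 9.76 = 0.9760

0.9760


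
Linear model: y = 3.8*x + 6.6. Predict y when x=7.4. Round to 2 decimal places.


y = 3.8 * 7.4 + (6.6)
= 28.12 + (6.6)
= 34.72

34.72


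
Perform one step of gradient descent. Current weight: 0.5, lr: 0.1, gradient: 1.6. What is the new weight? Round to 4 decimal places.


w_new = w_old - lr * gradient
= 0.5 - 0.1 * 1.6
= 0.5 - (0.16)
= 0.3400

0.3400


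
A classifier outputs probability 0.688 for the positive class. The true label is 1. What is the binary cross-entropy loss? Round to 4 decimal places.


For y=1: Loss = -log(p)
= -log(0.688)
= -(-0.374)
= 0.3740

0.3740


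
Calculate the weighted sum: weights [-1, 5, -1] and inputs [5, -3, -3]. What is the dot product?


Element-wise products:
-1 * 5 = -5
5 * -3 = -15
-1 * -3 = 3
Sum = -5 + -15 + 3
= -17

-17


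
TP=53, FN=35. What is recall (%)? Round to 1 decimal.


Recall = TP / (TP + FN) * 100
= 53 / (53 + 35)
= 53 / 88
= 0.6023
= 60.2%

60.2


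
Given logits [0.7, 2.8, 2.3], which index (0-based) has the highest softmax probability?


Softmax is a monotonic transformation, so it preserves the argmax.
We need to find the index of the maximum logit.
Index 0: 0.7
Index 1: 2.8
Index 2: 2.3
Maximum logit = 2.8 at index 1

1


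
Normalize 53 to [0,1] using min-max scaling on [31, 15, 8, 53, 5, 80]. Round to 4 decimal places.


Min = 5, Max = 80
Range = 80 - 5 = 75
Scaled = (x - min) / (max - min)
= (53 - 5) / 75
= 48 / 75
= 0.6400

0.6400


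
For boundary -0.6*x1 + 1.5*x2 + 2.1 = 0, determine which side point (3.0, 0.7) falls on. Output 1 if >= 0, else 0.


Compute -0.6 * 3.0 + 1.5 * 0.7 + 2.1
= -1.8 + 1.05 + 2.1
= 1.35
Since 1.35 >= 0, the point is on the positive side.

1


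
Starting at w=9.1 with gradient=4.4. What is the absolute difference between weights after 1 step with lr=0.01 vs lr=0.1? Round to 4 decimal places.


With lr=0.01: w_new = 9.1 - 0.01 * 4.4 = 9.056
With lr=0.1: w_new = 9.1 - 0.1 * 4.4 = 8.66
Absolute difference = |9.056 - 8.66|
= 0.3960

0.3960


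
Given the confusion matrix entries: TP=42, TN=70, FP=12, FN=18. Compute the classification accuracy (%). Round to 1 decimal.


Accuracy = (TP + TN) / (TP + TN + FP + FN) * 100
= (42 + 70) / (42 + 70 + 12 + 18)
= 112 / 142
= 0.7887
= 78.9%

78.9
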